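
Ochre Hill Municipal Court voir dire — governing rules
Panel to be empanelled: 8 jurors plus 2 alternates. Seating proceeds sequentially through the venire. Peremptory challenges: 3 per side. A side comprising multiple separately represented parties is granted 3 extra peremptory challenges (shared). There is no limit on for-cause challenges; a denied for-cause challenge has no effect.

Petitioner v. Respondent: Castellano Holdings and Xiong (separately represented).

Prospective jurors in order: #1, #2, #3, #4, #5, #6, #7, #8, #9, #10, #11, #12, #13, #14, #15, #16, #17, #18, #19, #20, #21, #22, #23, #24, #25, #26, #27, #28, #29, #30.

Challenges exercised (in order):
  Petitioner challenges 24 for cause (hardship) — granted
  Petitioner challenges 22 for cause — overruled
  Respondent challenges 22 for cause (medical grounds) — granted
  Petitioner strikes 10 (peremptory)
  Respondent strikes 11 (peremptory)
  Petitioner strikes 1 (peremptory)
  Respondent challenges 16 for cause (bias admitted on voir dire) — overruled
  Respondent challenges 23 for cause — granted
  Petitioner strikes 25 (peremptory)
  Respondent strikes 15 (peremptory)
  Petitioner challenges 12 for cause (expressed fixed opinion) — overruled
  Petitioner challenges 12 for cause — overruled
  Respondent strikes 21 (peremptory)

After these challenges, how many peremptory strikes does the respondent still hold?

3

Respondent allotment: 3 base + 3 multi-party = 6.
Respondent peremptories used: #11, #15, #21 — 3 (for-cause on #22, #16, #23 don't count).
Remaining: 6 − 3 = 3.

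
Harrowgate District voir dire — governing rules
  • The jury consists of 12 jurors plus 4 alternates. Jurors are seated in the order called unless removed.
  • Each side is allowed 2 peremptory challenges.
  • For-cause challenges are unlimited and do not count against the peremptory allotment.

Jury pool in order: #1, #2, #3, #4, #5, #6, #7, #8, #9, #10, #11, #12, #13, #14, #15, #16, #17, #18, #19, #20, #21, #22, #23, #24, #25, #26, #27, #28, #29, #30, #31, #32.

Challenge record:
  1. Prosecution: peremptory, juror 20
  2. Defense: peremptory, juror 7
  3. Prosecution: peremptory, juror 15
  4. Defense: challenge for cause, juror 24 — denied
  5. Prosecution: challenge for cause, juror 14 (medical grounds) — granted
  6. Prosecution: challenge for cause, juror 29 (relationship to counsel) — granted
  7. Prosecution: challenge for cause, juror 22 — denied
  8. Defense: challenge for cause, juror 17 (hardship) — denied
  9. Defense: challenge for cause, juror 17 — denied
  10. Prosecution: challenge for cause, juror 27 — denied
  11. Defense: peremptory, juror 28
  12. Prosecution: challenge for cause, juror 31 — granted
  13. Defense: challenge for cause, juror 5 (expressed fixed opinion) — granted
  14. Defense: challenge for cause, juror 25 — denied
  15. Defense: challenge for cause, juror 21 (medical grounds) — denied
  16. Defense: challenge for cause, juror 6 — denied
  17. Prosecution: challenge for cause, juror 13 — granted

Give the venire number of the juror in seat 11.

Removed: #5, #7, #13, #14, #15, #20, #28, #29, #31. (#6, #17, #21, #22, #24, #25, #27 stay — for-cause denied.)
Seating in order: seats 1–12 → #1, #2, #3, #4, #6, #8, #9, #10, #11, #12, #16, #17; alternates → #18, #19, #21, #22.
So seat 11 is #16.

16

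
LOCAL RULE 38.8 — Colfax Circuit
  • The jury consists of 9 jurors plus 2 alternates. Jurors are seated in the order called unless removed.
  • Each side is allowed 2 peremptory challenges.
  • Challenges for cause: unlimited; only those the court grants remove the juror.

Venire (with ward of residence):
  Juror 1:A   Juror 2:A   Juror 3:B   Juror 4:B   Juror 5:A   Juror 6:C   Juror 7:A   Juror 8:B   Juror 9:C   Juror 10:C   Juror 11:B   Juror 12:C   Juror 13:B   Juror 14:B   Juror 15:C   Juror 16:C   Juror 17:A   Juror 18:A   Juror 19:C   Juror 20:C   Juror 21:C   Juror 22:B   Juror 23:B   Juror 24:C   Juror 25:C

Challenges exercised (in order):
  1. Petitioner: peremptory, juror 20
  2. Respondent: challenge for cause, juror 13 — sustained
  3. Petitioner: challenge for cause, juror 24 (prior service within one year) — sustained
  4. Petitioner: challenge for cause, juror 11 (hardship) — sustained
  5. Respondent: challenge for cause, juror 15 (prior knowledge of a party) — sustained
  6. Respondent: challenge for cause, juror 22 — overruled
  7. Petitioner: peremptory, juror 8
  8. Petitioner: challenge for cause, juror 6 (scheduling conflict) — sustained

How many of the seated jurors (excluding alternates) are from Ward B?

Removed: #6, #8, #11, #13, #15, #20, #24.
Seated jurors 1–9: #1, #2, #3, #4, #5, #7, #9, #10, #12 (alternates #14, #16 not counted).
Of those, in Ward B: #3, #4 → 2.

2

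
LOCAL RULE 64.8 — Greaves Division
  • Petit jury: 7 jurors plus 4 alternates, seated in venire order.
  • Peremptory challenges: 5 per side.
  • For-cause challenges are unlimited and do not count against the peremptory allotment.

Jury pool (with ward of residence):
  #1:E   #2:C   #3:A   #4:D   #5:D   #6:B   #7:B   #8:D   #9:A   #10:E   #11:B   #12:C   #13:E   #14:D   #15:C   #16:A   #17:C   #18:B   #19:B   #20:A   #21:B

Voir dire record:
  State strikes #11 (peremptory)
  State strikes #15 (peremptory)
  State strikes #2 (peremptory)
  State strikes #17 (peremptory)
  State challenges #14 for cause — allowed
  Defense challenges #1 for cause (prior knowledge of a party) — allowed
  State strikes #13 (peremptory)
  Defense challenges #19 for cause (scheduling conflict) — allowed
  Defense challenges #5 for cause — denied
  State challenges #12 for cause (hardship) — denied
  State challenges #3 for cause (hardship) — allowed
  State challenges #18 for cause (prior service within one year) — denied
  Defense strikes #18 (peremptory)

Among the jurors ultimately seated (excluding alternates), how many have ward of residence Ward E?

Removed: #1, #2, #3, #11, #13, #14, #15, #17, #18, #19.
Seated jurors 1–7: #4, #5, #6, #7, #8, #9, #10 (alternates #12, #16, #20, #21 not counted).
Of those, in Ward E: #10 → 1.

1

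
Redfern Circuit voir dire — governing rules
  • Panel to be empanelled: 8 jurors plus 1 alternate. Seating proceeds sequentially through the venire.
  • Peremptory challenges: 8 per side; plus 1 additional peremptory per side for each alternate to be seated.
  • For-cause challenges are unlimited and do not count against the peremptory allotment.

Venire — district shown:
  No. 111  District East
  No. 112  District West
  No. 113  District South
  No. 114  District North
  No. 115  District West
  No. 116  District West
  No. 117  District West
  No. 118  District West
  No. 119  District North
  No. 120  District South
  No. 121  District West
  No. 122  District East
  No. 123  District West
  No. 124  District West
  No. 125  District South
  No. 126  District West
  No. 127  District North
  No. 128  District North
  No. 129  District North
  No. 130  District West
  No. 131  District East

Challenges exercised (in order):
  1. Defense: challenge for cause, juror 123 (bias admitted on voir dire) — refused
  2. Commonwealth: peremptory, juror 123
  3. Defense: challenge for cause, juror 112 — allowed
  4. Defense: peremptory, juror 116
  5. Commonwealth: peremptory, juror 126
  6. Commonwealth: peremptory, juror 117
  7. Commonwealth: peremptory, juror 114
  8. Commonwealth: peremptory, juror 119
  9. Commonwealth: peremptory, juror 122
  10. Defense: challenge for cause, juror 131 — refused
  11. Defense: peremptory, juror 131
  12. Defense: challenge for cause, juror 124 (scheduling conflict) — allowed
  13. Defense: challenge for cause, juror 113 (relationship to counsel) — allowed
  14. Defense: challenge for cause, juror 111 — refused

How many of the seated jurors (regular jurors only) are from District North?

2

Removed: #112, #113, #114, #116, #117, #119, #122, #123, #124, #126, #131.
Seated jurors 1–8: #111, #115, #118, #120, #121, #125, #127, #128 (alternates #129 not counted).
Of those, in District North: #127, #128 → 2.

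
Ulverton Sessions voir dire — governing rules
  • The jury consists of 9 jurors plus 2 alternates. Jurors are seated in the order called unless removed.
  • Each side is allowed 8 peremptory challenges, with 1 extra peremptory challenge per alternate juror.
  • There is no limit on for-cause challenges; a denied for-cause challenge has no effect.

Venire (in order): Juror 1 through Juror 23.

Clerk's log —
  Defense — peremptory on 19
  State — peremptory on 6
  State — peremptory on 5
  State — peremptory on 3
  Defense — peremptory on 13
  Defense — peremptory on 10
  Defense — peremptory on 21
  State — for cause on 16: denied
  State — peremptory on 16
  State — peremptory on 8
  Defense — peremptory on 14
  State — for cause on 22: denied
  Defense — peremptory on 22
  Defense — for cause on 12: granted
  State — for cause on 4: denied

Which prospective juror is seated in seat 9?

Removed: #3, #5, #6, #8, #10, #12, #13, #14, #16, #19, #21, #22. (#4 stays — for-cause denied.)
Seating in order: seats 1–9 → #1, #2, #4, #7, #9, #11, #15, #17, #18; alternates → #20, #23.
So seat 9 is #18.

18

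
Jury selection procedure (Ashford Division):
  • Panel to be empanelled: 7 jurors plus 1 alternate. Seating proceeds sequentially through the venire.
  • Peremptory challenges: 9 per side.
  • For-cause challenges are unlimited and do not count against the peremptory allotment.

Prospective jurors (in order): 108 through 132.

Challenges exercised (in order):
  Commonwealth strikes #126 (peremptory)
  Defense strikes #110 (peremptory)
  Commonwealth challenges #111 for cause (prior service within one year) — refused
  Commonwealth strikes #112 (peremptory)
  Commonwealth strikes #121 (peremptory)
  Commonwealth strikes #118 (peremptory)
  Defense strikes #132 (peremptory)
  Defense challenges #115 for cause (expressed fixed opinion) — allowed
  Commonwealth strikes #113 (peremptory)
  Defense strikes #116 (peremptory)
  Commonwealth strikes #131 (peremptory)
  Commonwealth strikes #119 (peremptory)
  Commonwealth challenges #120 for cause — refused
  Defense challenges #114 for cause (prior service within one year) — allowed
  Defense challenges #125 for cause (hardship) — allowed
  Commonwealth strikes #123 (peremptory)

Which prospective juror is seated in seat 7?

124

Removed: #110, #112, #113, #114, #115, #116, #118, #119, #121, #123, #125, #126, #131, #132. (#111, #120 stay — for-cause denied.)
Filling seats in venire order through position 7: #108, #109, #111, #117, #120, #122, #124.
So seat 7 is #124.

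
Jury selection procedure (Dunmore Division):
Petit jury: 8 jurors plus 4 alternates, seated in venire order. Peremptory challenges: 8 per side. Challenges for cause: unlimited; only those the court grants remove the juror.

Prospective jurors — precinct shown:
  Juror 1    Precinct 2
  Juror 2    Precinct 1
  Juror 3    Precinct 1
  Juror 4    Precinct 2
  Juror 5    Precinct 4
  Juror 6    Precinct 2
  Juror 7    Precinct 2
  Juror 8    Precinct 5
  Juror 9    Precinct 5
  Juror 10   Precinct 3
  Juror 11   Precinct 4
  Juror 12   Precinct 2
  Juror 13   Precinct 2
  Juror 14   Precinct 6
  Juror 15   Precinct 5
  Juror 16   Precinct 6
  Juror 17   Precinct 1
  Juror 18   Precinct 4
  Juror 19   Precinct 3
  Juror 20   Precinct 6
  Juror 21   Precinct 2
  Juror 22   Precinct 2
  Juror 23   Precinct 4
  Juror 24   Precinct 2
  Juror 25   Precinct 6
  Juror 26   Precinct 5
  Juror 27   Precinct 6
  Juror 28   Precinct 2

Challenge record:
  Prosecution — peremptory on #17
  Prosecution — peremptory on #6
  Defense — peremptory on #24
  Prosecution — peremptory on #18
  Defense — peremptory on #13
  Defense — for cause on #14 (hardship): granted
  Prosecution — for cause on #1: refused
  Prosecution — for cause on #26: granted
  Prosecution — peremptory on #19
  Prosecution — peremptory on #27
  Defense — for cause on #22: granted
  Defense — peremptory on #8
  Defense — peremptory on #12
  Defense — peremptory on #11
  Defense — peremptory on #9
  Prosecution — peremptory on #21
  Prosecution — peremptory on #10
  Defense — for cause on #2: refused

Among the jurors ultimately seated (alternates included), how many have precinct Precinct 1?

Removed: #6, #8, #9, #10, #11, #12, #13, #14, #17, #18, #19, #21, #22, #24, #26, #27.
Seated (12 incl. alternates): #1, #2, #3, #4, #5, #7, #15, #16, #20, #23, #25, #28.
Of those, in Precinct 1: #2, #3 → 2.

2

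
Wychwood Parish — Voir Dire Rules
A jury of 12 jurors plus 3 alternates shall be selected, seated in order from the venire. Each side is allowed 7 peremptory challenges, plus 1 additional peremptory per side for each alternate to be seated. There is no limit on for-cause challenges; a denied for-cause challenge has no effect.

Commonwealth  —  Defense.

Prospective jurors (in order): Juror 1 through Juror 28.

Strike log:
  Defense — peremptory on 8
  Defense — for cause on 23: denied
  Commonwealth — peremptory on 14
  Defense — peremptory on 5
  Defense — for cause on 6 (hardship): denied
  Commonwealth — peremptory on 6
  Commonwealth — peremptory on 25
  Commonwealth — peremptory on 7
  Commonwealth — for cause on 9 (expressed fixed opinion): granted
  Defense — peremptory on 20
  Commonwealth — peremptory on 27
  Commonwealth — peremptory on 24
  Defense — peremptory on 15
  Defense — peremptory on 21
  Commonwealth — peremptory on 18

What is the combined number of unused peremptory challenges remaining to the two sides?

8

Commonwealth allotment: 7 base + 1 × 3 alternates = 10. Defense allotment: 7 base + 1 × 3 alternates = 10.
Commonwealth peremptories used: #14, #6, #25, #7, #27, #24, #18 — 7 (the for-cause on #9 doesn't count).
Defense peremptories used: #8, #5, #20, #15, #21 — 5 (for-cause on #23, #6 don't count).
Remaining: (10 − 7) + (10 − 5) = 8.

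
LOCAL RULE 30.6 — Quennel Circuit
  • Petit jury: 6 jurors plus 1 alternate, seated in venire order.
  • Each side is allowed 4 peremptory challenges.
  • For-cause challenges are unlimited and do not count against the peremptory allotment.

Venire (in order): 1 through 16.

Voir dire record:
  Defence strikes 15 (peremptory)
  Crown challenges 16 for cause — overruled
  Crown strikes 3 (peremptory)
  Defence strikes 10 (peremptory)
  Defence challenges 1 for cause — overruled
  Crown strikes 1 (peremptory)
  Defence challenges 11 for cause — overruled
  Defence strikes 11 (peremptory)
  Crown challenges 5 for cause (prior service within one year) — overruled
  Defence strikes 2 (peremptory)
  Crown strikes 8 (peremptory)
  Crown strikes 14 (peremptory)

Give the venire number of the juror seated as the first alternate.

13

Removed: #1, #2, #3, #8, #10, #11, #14, #15. (#5, #16 stay — for-cause denied.)
Seating in order: seats 1–6 → #4, #5, #6, #7, #9, #12; alternates → #13.
So alternate 1 is #13.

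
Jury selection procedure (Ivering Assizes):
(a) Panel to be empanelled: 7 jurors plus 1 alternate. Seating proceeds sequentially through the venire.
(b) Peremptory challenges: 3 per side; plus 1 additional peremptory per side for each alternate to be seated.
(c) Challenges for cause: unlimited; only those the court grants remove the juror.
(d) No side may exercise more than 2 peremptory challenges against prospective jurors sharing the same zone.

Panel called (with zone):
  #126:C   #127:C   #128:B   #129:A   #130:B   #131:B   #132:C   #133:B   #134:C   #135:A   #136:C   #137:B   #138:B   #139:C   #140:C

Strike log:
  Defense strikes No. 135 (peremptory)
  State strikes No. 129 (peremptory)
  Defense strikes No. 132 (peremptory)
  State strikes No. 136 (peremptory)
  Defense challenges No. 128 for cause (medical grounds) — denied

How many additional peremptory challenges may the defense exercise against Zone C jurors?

Defense peremptories so far: #135, #132 — 2 of 4 used, 2 left overall.
Against Zone C: #132 — 1 used; per-zone cap 2 leaves 1.
Binding limit: min(2, 1) = 1.

1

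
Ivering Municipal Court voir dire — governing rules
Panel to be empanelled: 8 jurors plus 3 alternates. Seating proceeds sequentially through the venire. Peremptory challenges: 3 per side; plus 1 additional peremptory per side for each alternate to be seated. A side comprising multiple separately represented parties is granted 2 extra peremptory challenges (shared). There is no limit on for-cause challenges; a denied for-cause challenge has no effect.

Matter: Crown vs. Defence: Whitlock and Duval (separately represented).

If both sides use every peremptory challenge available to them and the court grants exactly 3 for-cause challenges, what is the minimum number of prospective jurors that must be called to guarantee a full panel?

Seats to fill: 8 + 3 alternates = 11.
Peremptories — Crown: 3 + 1×3 = 6; Defence: 3 + 1×3 + 2 = 8; total 14.
For-cause removals: 3.
Minimum venire: 11 + 14 + 3 = 28.

28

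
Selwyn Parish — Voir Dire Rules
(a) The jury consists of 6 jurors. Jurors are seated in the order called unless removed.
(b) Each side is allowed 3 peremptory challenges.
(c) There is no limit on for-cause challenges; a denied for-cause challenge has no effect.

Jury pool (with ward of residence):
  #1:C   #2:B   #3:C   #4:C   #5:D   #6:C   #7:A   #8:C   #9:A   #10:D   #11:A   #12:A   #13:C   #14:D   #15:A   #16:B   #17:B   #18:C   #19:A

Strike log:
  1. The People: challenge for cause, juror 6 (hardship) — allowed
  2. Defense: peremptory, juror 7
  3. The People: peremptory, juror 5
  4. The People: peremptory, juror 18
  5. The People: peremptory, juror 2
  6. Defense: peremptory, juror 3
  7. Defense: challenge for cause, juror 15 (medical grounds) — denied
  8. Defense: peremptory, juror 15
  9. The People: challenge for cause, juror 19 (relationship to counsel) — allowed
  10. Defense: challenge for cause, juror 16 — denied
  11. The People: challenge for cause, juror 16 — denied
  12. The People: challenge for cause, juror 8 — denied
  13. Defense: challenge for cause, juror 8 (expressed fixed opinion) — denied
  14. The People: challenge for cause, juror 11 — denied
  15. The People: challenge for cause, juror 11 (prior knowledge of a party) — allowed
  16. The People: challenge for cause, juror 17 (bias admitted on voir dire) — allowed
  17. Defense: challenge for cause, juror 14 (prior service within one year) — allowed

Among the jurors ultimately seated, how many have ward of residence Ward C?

Removed: #2, #3, #5, #6, #7, #11, #14, #15, #17, #18, #19.
Seated jurors 1–6: #1, #4, #8, #9, #10, #12.
Of those, in Ward C: #1, #4, #8 → 3.

3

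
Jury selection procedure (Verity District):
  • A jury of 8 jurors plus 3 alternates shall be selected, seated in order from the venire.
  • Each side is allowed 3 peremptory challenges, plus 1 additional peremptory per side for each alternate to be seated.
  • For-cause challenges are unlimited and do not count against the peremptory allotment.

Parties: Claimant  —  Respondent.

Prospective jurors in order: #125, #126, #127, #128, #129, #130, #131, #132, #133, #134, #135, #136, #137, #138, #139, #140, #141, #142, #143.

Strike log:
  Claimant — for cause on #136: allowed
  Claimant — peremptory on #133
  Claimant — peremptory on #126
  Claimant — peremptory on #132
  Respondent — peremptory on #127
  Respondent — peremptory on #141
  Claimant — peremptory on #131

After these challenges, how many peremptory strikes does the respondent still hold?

Respondent allotment: 3 base + 1 × 3 alternates = 6.
Respondent peremptories used: #127, #141 — 2.
Remaining: 6 − 2 = 4.

4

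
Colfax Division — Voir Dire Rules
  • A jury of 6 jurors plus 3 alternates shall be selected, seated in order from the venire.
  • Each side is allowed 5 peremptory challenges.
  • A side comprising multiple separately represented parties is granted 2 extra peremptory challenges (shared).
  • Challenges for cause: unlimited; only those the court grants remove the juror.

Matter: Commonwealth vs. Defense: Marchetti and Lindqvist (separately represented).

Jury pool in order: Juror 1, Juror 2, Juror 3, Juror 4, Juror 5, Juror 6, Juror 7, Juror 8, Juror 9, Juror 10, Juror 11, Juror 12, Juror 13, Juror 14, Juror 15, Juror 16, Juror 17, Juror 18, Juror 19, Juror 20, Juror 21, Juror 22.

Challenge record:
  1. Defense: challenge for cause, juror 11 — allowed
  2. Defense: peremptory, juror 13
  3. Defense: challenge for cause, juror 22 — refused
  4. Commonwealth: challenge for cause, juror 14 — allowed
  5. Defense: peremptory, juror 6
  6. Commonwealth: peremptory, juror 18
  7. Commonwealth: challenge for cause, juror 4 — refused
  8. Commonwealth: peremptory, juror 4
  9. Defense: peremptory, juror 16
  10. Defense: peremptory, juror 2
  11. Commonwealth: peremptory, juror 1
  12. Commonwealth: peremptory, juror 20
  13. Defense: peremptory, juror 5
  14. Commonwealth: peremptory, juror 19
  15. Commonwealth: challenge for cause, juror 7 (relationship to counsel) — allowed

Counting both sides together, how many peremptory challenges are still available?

Commonwealth allotment: 5. Defense allotment: 5 base + 2 multi-party = 7.
Commonwealth peremptories used: #18, #4, #1, #20, #19 — 5 (for-cause on #14, #4, #7 don't count).
Defense peremptories used: #13, #6, #16, #2, #5 — 5 (for-cause on #11, #22 don't count).
Remaining: (5 − 5) + (7 − 5) = 2.

2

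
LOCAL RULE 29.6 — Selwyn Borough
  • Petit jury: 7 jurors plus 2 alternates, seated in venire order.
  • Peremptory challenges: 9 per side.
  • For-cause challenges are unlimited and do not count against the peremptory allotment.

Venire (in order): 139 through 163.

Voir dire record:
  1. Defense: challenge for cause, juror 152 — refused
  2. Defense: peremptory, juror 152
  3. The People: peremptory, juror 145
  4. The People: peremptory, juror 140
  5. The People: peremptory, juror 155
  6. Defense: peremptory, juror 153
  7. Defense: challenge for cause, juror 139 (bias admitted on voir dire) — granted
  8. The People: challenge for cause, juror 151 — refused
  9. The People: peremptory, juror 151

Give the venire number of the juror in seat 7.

148

Removed: #139, #140, #145, #151, #152, #153, #155.
Filling seats in venire order through position 7: #141, #142, #143, #144, #146, #147, #148.
So seat 7 is #148.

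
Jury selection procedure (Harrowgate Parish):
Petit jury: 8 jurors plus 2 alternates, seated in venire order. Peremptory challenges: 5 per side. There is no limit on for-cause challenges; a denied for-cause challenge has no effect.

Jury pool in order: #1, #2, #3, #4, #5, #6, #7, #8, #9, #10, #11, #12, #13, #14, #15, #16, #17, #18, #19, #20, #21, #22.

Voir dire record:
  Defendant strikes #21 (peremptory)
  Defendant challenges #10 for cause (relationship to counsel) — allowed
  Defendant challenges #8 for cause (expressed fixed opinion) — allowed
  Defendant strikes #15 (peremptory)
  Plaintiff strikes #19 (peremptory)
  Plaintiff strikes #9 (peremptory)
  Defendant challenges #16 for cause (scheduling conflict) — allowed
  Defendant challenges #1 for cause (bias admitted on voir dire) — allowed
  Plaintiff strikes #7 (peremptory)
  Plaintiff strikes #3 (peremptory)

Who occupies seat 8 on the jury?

Removed: #1, #3, #7, #8, #9, #10, #15, #16, #19, #21.
Filling seats in venire order through position 8: #2, #4, #5, #6, #11, #12, #13, #14.
So seat 8 is #14.

14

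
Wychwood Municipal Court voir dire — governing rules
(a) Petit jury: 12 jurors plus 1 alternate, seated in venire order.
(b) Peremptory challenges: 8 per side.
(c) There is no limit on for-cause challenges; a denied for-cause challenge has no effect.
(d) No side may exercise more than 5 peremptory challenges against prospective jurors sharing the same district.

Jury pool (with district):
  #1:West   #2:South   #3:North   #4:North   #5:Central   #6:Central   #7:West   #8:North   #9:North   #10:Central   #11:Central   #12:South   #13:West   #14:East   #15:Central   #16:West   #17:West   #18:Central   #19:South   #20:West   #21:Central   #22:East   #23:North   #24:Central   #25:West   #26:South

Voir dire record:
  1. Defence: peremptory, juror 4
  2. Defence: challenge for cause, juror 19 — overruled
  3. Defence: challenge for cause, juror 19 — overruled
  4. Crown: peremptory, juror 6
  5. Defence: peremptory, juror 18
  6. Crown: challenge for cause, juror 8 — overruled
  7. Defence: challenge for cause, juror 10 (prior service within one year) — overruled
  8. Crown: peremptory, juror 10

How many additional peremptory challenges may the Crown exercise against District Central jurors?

Crown peremptories so far: #6, #10 — 2 of 8 used, 6 left overall.
Against District Central: #6, #10 — 2 used; per-district cap 5 leaves 3.
Binding limit: min(6, 3) = 3.

3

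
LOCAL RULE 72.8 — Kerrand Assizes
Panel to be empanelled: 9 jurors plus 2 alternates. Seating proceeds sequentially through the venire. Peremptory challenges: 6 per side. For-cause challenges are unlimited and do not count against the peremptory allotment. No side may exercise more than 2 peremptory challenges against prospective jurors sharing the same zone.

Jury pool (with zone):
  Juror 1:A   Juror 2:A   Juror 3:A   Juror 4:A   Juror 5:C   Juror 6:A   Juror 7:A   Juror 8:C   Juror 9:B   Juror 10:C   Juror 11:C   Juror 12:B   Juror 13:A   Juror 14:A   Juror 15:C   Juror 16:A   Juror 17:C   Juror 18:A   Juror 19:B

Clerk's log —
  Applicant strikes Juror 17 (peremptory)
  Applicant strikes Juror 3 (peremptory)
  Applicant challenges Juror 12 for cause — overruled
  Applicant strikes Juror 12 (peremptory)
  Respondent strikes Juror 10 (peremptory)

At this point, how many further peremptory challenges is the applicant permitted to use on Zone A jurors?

Applicant peremptories so far: #17, #3, #12 — 3 of 6 used, 3 left overall.
Against Zone A: #3 — 1 used; per-zone cap 2 leaves 1.
Binding limit: min(3, 1) = 1.

1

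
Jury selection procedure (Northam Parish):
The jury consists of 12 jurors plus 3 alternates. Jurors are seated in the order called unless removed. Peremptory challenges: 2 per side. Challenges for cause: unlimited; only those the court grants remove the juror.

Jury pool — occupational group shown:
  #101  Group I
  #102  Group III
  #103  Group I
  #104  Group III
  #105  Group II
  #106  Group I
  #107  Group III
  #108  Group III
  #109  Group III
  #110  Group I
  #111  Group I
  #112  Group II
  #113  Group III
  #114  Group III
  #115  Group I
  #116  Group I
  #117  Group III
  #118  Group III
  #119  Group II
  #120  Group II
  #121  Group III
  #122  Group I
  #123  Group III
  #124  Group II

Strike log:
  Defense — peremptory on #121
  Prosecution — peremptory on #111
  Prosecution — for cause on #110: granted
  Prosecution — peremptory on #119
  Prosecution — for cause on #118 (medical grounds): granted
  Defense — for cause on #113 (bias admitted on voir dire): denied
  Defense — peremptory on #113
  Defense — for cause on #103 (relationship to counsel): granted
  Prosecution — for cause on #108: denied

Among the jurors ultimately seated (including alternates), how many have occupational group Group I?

5

Removed: #103, #110, #111, #113, #118, #119, #121.
Seated (15 incl. alternates): #101, #102, #104, #105, #106, #107, #108, #109, #112, #114, #115, #116, #117, #120, #122.
Of those, in Group I: #101, #106, #115, #116, #122 → 5.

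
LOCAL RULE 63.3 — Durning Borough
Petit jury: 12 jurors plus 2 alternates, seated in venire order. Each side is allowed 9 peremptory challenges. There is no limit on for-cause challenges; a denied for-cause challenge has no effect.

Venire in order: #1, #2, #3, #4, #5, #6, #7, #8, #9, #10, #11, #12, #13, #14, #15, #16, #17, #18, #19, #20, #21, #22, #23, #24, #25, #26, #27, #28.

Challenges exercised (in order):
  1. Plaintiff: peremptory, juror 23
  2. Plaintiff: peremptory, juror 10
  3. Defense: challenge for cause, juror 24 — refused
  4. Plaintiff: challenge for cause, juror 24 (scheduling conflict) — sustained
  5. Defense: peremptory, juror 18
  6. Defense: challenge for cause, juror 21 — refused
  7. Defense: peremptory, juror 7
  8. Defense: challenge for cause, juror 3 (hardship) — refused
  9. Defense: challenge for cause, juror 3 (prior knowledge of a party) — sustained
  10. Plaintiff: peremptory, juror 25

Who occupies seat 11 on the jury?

14

Removed: #3, #7, #10, #18, #23, #24, #25. (#21 stays — for-cause denied.)
Seating in order: seats 1–12 → #1, #2, #4, #5, #6, #8, #9, #11, #12, #13, #14, #15; alternates → #16, #17.
So seat 11 is #14.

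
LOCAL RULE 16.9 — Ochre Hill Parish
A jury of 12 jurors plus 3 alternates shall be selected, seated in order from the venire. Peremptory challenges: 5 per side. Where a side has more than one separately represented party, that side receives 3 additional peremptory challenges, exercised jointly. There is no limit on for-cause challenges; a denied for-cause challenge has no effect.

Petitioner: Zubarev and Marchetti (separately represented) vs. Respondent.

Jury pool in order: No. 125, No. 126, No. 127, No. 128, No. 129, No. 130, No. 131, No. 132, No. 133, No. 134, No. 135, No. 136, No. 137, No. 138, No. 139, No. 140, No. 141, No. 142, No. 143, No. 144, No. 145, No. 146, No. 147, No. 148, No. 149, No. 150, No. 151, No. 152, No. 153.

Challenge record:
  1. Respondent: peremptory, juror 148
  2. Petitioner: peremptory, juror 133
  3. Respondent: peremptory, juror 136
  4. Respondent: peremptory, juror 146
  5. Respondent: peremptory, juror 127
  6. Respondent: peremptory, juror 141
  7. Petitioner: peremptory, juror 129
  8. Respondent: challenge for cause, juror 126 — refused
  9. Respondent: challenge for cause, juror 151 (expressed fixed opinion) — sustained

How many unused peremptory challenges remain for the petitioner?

Petitioner allotment: 5 base + 3 multi-party = 8.
Petitioner peremptories used: #133, #129 — 2.
Remaining: 8 − 2 = 6.

6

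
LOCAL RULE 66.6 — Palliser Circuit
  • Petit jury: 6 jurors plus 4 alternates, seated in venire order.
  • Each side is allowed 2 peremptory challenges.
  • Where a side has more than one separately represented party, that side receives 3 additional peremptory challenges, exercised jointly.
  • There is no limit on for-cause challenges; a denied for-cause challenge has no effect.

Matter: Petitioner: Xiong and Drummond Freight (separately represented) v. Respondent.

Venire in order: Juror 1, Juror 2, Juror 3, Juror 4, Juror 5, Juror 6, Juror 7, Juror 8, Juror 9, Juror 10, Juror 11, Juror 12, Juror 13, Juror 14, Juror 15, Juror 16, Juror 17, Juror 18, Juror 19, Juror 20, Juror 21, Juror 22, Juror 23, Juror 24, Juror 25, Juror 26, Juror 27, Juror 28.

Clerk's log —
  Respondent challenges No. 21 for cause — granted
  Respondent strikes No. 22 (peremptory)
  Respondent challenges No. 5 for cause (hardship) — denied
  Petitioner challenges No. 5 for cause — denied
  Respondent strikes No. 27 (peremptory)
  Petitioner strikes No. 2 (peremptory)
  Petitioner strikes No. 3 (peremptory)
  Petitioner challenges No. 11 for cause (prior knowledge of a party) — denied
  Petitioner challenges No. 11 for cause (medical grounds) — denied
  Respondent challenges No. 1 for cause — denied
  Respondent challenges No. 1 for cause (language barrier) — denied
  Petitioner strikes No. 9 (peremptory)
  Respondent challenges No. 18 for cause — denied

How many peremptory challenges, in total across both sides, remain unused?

2

Petitioner allotment: 2 base + 3 multi-party = 5. Respondent allotment: 2.
Petitioner peremptories used: #2, #3, #9 — 3 (for-cause on #5, #11, #11 don't count).
Respondent peremptories used: #22, #27 — 2 (for-cause on #21, #5, #1, #1, #18 don't count).
Remaining: (5 − 3) + (2 − 2) = 2.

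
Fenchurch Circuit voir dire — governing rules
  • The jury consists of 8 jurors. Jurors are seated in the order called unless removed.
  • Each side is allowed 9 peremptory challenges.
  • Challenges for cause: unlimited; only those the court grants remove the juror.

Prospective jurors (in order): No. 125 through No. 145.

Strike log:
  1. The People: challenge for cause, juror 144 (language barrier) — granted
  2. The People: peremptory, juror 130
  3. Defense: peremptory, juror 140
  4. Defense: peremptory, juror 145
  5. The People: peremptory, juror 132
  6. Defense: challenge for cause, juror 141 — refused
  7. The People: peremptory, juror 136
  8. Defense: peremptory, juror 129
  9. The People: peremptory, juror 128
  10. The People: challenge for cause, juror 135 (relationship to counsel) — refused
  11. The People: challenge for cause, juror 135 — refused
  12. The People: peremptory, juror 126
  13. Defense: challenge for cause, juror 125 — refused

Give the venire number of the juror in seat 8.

138

Removed: #126, #128, #129, #130, #132, #136, #140, #144, #145. (#125, #135, #141 stay — for-cause denied.)
Seating in order: seats 1–8 → #125, #127, #131, #133, #134, #135, #137, #138.
So seat 8 is #138.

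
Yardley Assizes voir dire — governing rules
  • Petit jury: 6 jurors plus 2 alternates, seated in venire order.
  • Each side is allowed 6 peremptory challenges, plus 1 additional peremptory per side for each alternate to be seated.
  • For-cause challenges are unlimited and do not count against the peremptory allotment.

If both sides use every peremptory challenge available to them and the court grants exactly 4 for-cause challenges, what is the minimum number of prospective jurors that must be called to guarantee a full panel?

Seats to fill: 6 + 2 alternates = 8.
Peremptories: 6 + 1×2 = 8 per side × 2 sides = 16.
For-cause removals: 4.
Minimum venire: 8 + 16 + 4 = 28.

28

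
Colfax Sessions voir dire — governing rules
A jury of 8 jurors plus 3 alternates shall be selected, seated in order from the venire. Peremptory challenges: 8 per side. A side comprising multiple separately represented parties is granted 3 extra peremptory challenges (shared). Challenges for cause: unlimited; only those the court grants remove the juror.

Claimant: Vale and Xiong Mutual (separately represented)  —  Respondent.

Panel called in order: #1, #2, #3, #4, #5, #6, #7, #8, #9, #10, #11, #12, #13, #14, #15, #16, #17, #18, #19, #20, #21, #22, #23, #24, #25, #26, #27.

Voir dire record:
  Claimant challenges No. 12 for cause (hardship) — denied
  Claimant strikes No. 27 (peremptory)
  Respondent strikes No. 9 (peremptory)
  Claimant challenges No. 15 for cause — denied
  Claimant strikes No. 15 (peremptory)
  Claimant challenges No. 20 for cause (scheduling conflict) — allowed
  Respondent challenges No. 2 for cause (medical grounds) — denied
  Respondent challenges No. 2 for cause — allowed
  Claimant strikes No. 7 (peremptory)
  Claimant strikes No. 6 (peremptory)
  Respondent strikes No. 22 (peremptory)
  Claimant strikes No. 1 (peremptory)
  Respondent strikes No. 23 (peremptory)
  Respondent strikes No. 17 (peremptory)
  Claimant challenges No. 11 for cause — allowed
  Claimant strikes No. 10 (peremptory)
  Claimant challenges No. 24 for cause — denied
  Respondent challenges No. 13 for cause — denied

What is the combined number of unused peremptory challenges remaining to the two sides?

9

Claimant allotment: 8 base + 3 multi-party = 11. Respondent allotment: 8.
Claimant peremptories used: #27, #15, #7, #6, #1, #10 — 6 (for-cause on #12, #15, #20, #11, #24 don't count).
Respondent peremptories used: #9, #22, #23, #17 — 4 (for-cause on #2, #2, #13 don't count).
Remaining: (11 − 6) + (8 − 4) = 9.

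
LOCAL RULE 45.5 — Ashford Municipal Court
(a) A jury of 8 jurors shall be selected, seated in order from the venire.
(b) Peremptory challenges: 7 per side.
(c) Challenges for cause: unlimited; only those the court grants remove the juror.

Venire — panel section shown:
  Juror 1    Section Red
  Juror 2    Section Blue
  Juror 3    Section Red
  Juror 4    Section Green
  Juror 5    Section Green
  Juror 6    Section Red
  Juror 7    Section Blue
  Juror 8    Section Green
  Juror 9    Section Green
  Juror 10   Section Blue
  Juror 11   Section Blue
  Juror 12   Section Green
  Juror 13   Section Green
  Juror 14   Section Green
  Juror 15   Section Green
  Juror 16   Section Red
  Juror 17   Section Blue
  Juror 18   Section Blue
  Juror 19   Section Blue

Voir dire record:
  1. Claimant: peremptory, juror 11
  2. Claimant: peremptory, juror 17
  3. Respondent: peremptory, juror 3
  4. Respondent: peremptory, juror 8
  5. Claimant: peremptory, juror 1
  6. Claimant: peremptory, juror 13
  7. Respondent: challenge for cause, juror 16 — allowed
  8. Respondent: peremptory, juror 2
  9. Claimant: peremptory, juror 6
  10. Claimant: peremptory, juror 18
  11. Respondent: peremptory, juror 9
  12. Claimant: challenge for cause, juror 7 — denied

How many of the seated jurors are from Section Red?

Removed: #1, #2, #3, #6, #8, #9, #11, #13, #16, #17, #18.
Seated jurors 1–8: #4, #5, #7, #10, #12, #14, #15, #19.
None of those are in Section Red → 0.

0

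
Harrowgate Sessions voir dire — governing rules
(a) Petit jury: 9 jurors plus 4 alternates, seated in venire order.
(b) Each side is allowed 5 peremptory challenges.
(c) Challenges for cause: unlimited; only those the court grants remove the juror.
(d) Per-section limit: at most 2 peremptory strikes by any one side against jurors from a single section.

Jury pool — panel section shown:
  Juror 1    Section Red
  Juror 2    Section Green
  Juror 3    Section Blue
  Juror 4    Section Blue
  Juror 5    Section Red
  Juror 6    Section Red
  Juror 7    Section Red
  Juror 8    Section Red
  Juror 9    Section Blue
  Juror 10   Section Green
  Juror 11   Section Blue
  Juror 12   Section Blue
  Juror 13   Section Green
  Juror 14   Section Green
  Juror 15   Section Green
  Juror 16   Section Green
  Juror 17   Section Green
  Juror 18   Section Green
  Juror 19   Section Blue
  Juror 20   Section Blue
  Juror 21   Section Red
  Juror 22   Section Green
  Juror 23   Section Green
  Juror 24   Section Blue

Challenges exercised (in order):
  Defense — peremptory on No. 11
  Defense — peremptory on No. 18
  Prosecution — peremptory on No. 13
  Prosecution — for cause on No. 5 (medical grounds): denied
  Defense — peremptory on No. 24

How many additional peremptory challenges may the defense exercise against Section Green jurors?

Defense peremptories so far: #11, #18, #24 — 3 of 5 used, 2 left overall.
Against Section Green: #18 — 1 used; per-section cap 2 leaves 1.
Binding limit: min(2, 1) = 1.

1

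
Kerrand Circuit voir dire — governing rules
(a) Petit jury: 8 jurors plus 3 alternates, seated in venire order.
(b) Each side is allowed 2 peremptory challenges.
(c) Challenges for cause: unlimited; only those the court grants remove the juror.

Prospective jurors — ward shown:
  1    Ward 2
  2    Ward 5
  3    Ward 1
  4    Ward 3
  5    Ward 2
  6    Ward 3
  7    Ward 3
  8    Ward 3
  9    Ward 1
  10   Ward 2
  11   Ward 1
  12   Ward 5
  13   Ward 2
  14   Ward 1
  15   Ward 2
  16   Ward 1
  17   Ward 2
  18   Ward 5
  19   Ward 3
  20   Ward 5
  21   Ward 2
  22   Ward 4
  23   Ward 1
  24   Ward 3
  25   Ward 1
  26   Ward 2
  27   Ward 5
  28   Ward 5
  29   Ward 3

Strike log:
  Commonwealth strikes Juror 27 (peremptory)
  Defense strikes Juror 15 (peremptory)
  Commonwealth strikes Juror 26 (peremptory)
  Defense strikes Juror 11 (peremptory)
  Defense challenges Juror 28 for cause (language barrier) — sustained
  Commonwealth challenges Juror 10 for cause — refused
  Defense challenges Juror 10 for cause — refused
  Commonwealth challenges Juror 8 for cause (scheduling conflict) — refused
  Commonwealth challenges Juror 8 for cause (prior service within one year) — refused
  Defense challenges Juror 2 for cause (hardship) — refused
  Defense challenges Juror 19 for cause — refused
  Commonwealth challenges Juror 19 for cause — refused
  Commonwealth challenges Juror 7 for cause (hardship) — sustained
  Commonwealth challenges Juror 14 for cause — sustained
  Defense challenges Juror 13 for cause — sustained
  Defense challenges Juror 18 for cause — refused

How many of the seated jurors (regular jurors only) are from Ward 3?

Removed: #7, #11, #13, #14, #15, #26, #27, #28.
Seated jurors 1–8: #1, #2, #3, #4, #5, #6, #8, #9 (alternates #10, #12, #16 not counted).
Of those, in Ward 3: #4, #6, #8 → 3.

3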